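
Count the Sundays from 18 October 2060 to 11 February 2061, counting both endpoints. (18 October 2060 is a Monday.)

16

18 October 2060 is a Monday; the first Sunday on or after it is 24 October 2060 (6 days later).
From 24 October 2060 to 11 February 2061: 7 + 30 + 31 + 31 + 11 = 110 days (rest of October, November, December, January, February).
110 ÷ 7 = 15 full weeks with remainder 5, so 15 more Sundays after the first → 16.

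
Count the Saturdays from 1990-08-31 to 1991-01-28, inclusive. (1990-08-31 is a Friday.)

1990-08-31 is a Friday; the first Saturday on or after it is 1990-09-01 (1 day later).
From 1990-09-01 to 1991-01-28: 29 + 31 + 30 + 31 + 28 = 149 days (rest of September, October, November, December, January).
149 ÷ 7 = 21 full weeks with remainder 2, so 21 more Saturdays after the first → 22.

22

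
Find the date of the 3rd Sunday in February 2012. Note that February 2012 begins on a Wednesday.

19 February 2012

February 2012 begins on a Wednesday, so the first Sunday is February 5 (4 days later).
The 3rd Sunday is 2 weeks later: 5 + 14 = 19.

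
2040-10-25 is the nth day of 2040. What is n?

299

Days in months before October: 31 + 29 + 31 + 30 + 31 + 30 + 31 + 31 + 30 = 274.
Plus 25 days into October → day 299.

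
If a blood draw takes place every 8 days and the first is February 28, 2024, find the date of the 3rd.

The 3rd occurrence is 2 intervals after the first: 2 × 8 = 16 days after February 28, 2024.
February has 29 days — 1 day to the end of February leaves 15.
15 days into March → March 15, 2024.

March 15, 2024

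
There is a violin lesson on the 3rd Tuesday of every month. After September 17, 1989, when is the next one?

September 19, 1989

September 1989 starts on a Friday; its first Tuesday is the 5th, so the 3rd Tuesday is the 19th — September 19, 1989.
September 19, 1989 is after September 17, 1989, so that is the next one.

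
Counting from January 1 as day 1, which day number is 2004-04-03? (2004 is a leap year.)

94

Days in months before April: 31 + 29 + 31 = 91.
Plus 3 days into April → day 94.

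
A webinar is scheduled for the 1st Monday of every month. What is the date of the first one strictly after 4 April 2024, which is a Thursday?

April 2024 starts on a Monday, so its 1st Monday is 1 April 2024.
That is not after 4 April 2024, so look at May 2024.
May 2024 starts on a Wednesday, so its 1st Monday is 6 May 2024 (5 days in).

6 May 2024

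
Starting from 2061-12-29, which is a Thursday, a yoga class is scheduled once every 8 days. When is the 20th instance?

2062-05-30

The 20th occurrence is 19 intervals after the first: 19 × 8 = 152 days after 2061-12-29.
December has 31 days — 2 days to the end of December leaves 150.
January has 31 days (119 left).
February has 28 days (91 left).
March has 31 days (60 left).
April has 30 days (30 left).
30 days into May → 2062-05-30.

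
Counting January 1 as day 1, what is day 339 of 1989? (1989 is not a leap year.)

January has 31 days (339 − 31 = 308 remain).
February has 28 days (308 − 28 = 280 remain).
March has 31 days (280 − 31 = 249 remain).
April has 30 days (249 − 30 = 219 remain).
May has 31 days (219 − 31 = 188 remain).
June has 30 days (188 − 30 = 158 remain).
July has 31 days (158 − 31 = 127 remain).
August has 31 days (127 − 31 = 96 remain).
September has 30 days (96 − 30 = 66 remain).
October has 31 days (66 − 31 = 35 remain).
November has 30 days (35 − 30 = 5 remain).
5 into December → December 5.

5 December 1989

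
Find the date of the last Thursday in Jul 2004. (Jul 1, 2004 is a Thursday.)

Jul 2004 begins on a Thursday, so the first Thursday is Jul 1.
Jul 2004 has 31 days. Adding weeks: 1, 8, 15, 22, 29 — the last one ≤ 31 is the 29th.

Jul 29, 2004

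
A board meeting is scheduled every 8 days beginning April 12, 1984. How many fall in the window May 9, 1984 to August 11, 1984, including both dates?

Occurrences land 8·i days after April 12, 1984 for i = 0, 1, 2, …
May 9, 1984 is 27 days after the start; 27 ÷ 8 = 3 remainder 3; since the remainder is 3, round up to i = 4. First occurrence in the window: #5 on May 14, 1984 (4×8 = 32 days in).
August 11, 1984 is 121 days after the start; 121 ÷ 8 = 15 remainder 1. Last occurrence in the window: #16 on August 10, 1984.
Occurrences #5 through #16: 12 in total.

12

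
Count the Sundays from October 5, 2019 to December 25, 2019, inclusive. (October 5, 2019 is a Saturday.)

12

October 5, 2019 is a Saturday; the first Sunday on or after it is October 6, 2019 (1 day later).
From October 6, 2019 to December 25, 2019: 25 + 30 + 25 = 80 days (rest of October, November, December).
80 ÷ 7 = 11 full weeks with remainder 3, so 11 more Sundays after the first → 12.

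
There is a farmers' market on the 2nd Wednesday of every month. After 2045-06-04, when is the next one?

2045-06-14

June 2045 starts on a Thursday; its first Wednesday is the 7th, so the 2nd Wednesday is the 14th — 2045-06-14.
2045-06-14 is after 2045-06-04, so that is the next one.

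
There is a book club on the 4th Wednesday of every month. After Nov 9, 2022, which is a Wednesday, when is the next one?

Nov 23, 2022

Nov 2022 starts on a Tuesday; its first Wednesday is the 2nd, so the 4th Wednesday is the 23rd — Nov 23, 2022.
Nov 23, 2022 is after Nov 9, 2022, so that is the next one.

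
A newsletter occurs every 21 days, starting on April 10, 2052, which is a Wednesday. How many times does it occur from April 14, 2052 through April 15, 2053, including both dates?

17

Occurrences land 21·i days after April 10, 2052 for i = 0, 1, 2, …
April 14, 2052 is 4 days after the start; 4 ÷ 21 = 0 remainder 4; since the remainder is 4, round up to i = 1. First occurrence in the window: #2 on May 1, 2052 (1×21 = 21 days in).
April 15, 2053 is 370 days after the start; 370 ÷ 21 = 17 remainder 13. Last occurrence in the window: #18 on April 2, 2053.
Occurrences #2 through #18: 17 in total.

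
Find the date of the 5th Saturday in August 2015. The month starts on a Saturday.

2015-08-29

August 2015 begins on a Saturday, so the first Saturday is August 1.
The 5th Saturday is 4 weeks later: 1 + 28 = 29.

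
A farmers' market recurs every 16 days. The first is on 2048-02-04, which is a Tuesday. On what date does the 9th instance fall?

The 9th occurrence is 8 intervals after the first: 8 × 16 = 128 days after 2048-02-04.
February has 29 days — 25 days to the end of February leaves 103.
March has 31 days (72 left).
April has 30 days (42 left).
May has 31 days (11 left).
11 days into June → 2048-06-11.

2048-06-11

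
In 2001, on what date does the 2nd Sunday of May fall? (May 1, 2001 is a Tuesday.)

May 2001 begins on a Tuesday, so the first Sunday is May 6 (5 days later).
The 2nd Sunday is 1 weeks later: 6 + 7 = 13.

2001-05-13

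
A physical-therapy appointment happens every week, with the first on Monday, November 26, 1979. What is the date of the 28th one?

June 2, 1980

The 28th occurrence is 27 intervals after the first: 27 × 7 = 189 days after November 26, 1979.
November has 30 days — 4 days to the end of November leaves 185.
December has 31 days (154 left).
January has 31 days (123 left).
February has 29 days (94 left).
March has 31 days (63 left).
April has 30 days (33 left).
May has 31 days (2 left).
2 days into June → June 2, 1980.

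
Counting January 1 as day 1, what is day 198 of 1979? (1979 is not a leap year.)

17 July 1979

January has 31 days (198 − 31 = 167 remain).
February has 28 days (167 − 28 = 139 remain).
March has 31 days (139 − 31 = 108 remain).
April has 30 days (108 − 30 = 78 remain).
May has 31 days (78 − 31 = 47 remain).
June has 30 days (47 − 30 = 17 remain).
17 into July → July 17.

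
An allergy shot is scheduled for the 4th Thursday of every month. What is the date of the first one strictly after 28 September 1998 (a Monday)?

September 1998 starts on a Tuesday; its first Thursday is the 3rd, so the 4th Thursday is the 24th — 24 September 1998.
That is not after 28 September 1998, so look at October 1998.
October 1998 starts on a Thursday; its first Thursday is the 1st, so the 4th Thursday is the 22nd — 22 October 1998.

22 October 1998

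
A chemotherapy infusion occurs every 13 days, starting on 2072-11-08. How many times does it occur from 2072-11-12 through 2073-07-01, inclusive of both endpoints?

Occurrences land 13·i days after 2072-11-08 for i = 0, 1, 2, …
2072-11-12 is 4 days after the start; 4 ÷ 13 = 0 remainder 4; since the remainder is 4, round up to i = 1. First occurrence in the window: #2 on 2072-11-21 (1×13 = 13 days in).
2073-07-01 is 235 days after the start; 235 ÷ 13 = 18 remainder 1. Last occurrence in the window: #19 on 2073-06-30.
Occurrences #2 through #19: 18 in total.

18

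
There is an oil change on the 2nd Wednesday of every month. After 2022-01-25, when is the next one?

January 2022 starts on a Saturday; its first Wednesday is the 5th, so the 2nd Wednesday is the 12th — 2022-01-12.
That is not after 2022-01-25, so look at February 2022.
February 2022 starts on a Tuesday; its first Wednesday is the 2nd, so the 2nd Wednesday is the 9th — 2022-02-09.

2022-02-09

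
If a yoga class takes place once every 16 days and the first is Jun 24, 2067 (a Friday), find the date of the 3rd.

Jul 26, 2067

The 3rd occurrence is 2 intervals after the first: 2 × 16 = 32 days after Jun 24, 2067.
Jun has 30 days — 6 days to the end of Jun leaves 26.
26 days into Jul → Jul 26, 2067.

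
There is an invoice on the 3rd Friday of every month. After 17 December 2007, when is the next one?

December 2007 starts on a Saturday; its first Friday is the 7th, so the 3rd Friday is the 21st — 21 December 2007.
21 December 2007 is after 17 December 2007, so that is the next one.

21 December 2007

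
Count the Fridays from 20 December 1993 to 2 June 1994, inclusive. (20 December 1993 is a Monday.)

23

20 December 1993 is a Monday; the first Friday on or after it is 24 December 1993 (4 days later).
From 24 December 1993 to 2 June 1994: 7 + 31 + 28 + 31 + 30 + 31 + 2 = 160 days (rest of December, January, February, March, April, May, June).
160 ÷ 7 = 22 full weeks with remainder 6, so 22 more Fridays after the first → 23.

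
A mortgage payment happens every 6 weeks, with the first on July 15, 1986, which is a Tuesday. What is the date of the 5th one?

The 5th occurrence is 4 intervals after the first: 4 × 42 = 168 days after July 15, 1986.
July has 31 days — 16 days to the end of July leaves 152.
August has 31 days (121 left).
September has 30 days (91 left).
October has 31 days (60 left).
November has 30 days (30 left).
30 days into December → December 30, 1986.

December 30, 1986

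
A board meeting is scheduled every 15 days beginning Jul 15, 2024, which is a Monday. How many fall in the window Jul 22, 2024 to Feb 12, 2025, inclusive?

Occurrences land 15·i days after Jul 15, 2024 for i = 0, 1, 2, …
Jul 22, 2024 is 7 days after the start; 7 ÷ 15 = 0 remainder 7; since the remainder is 7, round up to i = 1. First occurrence in the window: #2 on Jul 30, 2024 (1×15 = 15 days in).
Feb 12, 2025 is 212 days after the start; 212 ÷ 15 = 14 remainder 2. Last occurrence in the window: #15 on Feb 10, 2025.
Occurrences #2 through #15: 14 in total.

14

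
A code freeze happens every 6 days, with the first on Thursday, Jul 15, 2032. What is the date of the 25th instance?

The 25th occurrence is 24 intervals after the first: 24 × 6 = 144 days after Jul 15, 2032.
Jul has 31 days — 16 days to the end of Jul leaves 128.
Aug has 31 days (97 left).
Sep has 30 days (67 left).
Oct has 31 days (36 left).
Nov has 30 days (6 left).
6 days into Dec → Dec 6, 2032.

Dec 6, 2032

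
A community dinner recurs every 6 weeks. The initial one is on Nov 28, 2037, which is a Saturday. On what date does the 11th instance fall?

The 11th occurrence is 10 intervals after the first: 10 × 42 = 420 days after Nov 28, 2037.
Nov has 30 days — 2 days to the end of Nov leaves 418.
From end of Nov to end of 2037 is 31 days (387 left).
2038 has 365 days (22 left).
22 days into Jan → Jan 22, 2039.

Jan 22, 2039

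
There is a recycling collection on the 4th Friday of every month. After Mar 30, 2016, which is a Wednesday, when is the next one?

Mar 2016 starts on a Tuesday; its first Friday is the 4th, so the 4th Friday is the 25th — Mar 25, 2016.
That is not after Mar 30, 2016, so look at Apr 2016.
Apr 2016 starts on a Friday; its first Friday is the 1st, so the 4th Friday is the 22nd — Apr 22, 2016.

Apr 22, 2016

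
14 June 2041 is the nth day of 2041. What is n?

165

Days in months before June: 31 + 28 + 31 + 30 + 31 = 151.
Plus 14 days into June → day 165.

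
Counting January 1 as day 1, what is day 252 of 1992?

January has 31 days (252 − 31 = 221 remain).
February has 29 days (221 − 29 = 192 remain).
March has 31 days (192 − 31 = 161 remain).
April has 30 days (161 − 30 = 131 remain).
May has 31 days (131 − 31 = 100 remain).
June has 30 days (100 − 30 = 70 remain).
July has 31 days (70 − 31 = 39 remain).
August has 31 days (39 − 31 = 8 remain).
8 into September → September 8.

September 8, 1992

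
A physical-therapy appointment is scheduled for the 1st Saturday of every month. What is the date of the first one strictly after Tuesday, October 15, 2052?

November 2, 2052

October 2052 starts on a Tuesday, so its 1st Saturday is October 5, 2052 (4 days in).
That is not after October 15, 2052, so look at November 2052.
November 2052 starts on a Friday, so its 1st Saturday is November 2, 2052 (1 day in).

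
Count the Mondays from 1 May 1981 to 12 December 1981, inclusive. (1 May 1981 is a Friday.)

32

1 May 1981 is a Friday; the first Monday on or after it is 4 May 1981 (3 days later).
From 4 May 1981 to 12 December 1981: 27 + 30 + 31 + 31 + 30 + 31 + 30 + 12 = 222 days (rest of May, June, July, August, September, October, November, December).
222 ÷ 7 = 31 full weeks with remainder 5, so 31 more Mondays after the first → 32.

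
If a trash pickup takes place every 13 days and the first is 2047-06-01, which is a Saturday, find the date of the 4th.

The 4th occurrence is 3 intervals after the first: 3 × 13 = 39 days after 2047-06-01.
June has 30 days — 29 days to the end of June leaves 10.
10 days into July → 2047-07-10.

2047-07-10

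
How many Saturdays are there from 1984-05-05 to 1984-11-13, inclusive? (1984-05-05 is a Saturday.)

1984-05-05 is a Saturday; the first Saturday on or after it is 1984-05-05.
From 1984-05-05 to 1984-11-13: 26 + 30 + 31 + 31 + 30 + 31 + 13 = 192 days (rest of May, June, July, August, September, October, November).
192 ÷ 7 = 27 full weeks with remainder 3, so 27 more Saturdays after the first → 28.

28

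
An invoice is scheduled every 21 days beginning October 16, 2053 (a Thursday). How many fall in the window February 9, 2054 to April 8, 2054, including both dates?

Occurrences land 21·i days after October 16, 2053 for i = 0, 1, 2, …
February 9, 2054 is 116 days after the start; 116 ÷ 21 = 5 remainder 11; since the remainder is 11, round up to i = 6. First occurrence in the window: #7 on February 19, 2054 (6×21 = 126 days in).
April 8, 2054 is 174 days after the start; 174 ÷ 21 = 8 remainder 6. Last occurrence in the window: #9 on April 2, 2054.
Occurrences #7 through #9: 3 in total.

3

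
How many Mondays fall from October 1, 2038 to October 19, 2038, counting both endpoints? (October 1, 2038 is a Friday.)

3

October 1, 2038 is a Friday; the first Monday on or after it is October 4, 2038 (3 days later).
From October 4, 2038 to October 19, 2038 is 19 − 4 = 15 days.
15 ÷ 7 = 2 full weeks with remainder 1, so 2 more Mondays after the first → 3.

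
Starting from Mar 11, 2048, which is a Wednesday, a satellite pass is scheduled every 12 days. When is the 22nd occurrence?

The 22nd occurrence is 21 intervals after the first: 21 × 12 = 252 days after Mar 11, 2048.
Mar has 31 days — 20 days to the end of Mar leaves 232.
Apr has 30 days (202 left).
May has 31 days (171 left).
Jun has 30 days (141 left).
Jul has 31 days (110 left).
Aug has 31 days (79 left).
Sep has 30 days (49 left).
Oct has 31 days (18 left).
18 days into Nov → Nov 18, 2048.

Nov 18, 2048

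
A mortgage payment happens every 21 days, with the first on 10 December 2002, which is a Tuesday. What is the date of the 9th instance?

The 9th occurrence is 8 intervals after the first: 8 × 21 = 168 days after 10 December 2002.
December has 31 days — 21 days to the end of December leaves 147.
January has 31 days (116 left).
February has 28 days (88 left).
March has 31 days (57 left).
April has 30 days (27 left).
27 days into May → 27 May 2003.

27 May 2003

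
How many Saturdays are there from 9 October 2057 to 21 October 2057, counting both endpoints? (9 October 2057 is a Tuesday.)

9 October 2057 is a Tuesday; the first Saturday on or after it is 13 October 2057 (4 days later).
From 13 October 2057 to 21 October 2057 is 21 − 13 = 8 days.
8 ÷ 7 = 1 full weeks with remainder 1, so 1 more Saturdays after the first → 2.

2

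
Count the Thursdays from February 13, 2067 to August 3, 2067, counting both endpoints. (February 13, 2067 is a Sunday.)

February 13, 2067 is a Sunday; the first Thursday on or after it is February 17, 2067 (4 days later).
From February 17, 2067 to August 3, 2067: 11 + 31 + 30 + 31 + 30 + 31 + 3 = 167 days (rest of February, March, April, May, June, July, August).
167 ÷ 7 = 23 full weeks with remainder 6, so 23 more Thursdays after the first → 24.

24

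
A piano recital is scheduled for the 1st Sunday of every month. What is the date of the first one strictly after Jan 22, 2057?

Jan 2057 starts on a Monday, so its 1st Sunday is Jan 7, 2057 (6 days in).
That is not after Jan 22, 2057, so look at Feb 2057.
Feb 2057 starts on a Thursday, so its 1st Sunday is Feb 4, 2057 (3 days in).

Feb 4, 2057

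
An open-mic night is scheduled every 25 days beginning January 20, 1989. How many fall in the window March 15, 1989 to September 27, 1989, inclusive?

Occurrences land 25·i days after January 20, 1989 for i = 0, 1, 2, …
March 15, 1989 is 54 days after the start; 54 ÷ 25 = 2 remainder 4; since the remainder is 4, round up to i = 3. First occurrence in the window: #4 on April 5, 1989 (3×25 = 75 days in).
September 27, 1989 is 250 days after the start; 250 ÷ 25 = 10 remainder 0. Last occurrence in the window: #11 on September 27, 1989.
Occurrences #4 through #11: 8 in total.

8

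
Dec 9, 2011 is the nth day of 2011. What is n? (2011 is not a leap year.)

Days in months before Dec: 31 + 28 + 31 + 30 + 31 + 30 + 31 + 31 + 30 + 31 + 30 = 334.
Plus 9 days into Dec → day 343.

343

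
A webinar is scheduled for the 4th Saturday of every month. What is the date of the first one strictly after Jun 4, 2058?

Jun 22, 2058

Jun 2058 starts on a Saturday; its first Saturday is the 1st, so the 4th Saturday is the 22nd — Jun 22, 2058.
Jun 22, 2058 is after Jun 4, 2058, so that is the next one.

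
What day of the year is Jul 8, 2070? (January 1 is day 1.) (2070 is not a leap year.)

Days in months before Jul: 31 + 28 + 31 + 30 + 31 + 30 = 181.
Plus 8 days into Jul → day 189.

189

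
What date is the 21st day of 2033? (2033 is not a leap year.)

21 into January → January 21.

January 21, 2033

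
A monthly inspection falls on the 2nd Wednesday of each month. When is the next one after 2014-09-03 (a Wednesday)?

September 2014 starts on a Monday; its first Wednesday is the 3rd, so the 2nd Wednesday is the 10th — 2014-09-10.
2014-09-10 is after 2014-09-03, so that is the next one.

2014-09-10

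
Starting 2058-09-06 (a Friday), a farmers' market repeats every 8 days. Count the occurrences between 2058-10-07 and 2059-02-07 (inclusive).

Occurrences land 8·i days after 2058-09-06 for i = 0, 1, 2, …
2058-10-07 is 31 days after the start; 31 ÷ 8 = 3 remainder 7; since the remainder is 7, round up to i = 4. First occurrence in the window: #5 on 2058-10-08 (4×8 = 32 days in).
2059-02-07 is 154 days after the start; 154 ÷ 8 = 19 remainder 2. Last occurrence in the window: #20 on 2059-02-05.
Occurrences #5 through #20: 16 in total.

16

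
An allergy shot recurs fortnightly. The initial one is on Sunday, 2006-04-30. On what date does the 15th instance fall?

The 15th occurrence is 14 intervals after the first: 14 × 14 = 196 days after 2006-04-30.
April has 30 days — 0 days to the end of April leaves 196.
May has 31 days (165 left).
June has 30 days (135 left).
July has 31 days (104 left).
August has 31 days (73 left).
September has 30 days (43 left).
October has 31 days (12 left).
12 days into November → 2006-11-12.

2006-11-12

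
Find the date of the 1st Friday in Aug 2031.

The first Friday of Aug 2031 is Aug 1.

Aug 1, 2031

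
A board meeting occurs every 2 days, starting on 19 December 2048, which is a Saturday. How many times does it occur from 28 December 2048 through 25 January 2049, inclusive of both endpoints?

14

Occurrences land 2·i days after 19 December 2048 for i = 0, 1, 2, …
28 December 2048 is 9 days after the start; 9 ÷ 2 = 4 remainder 1; since the remainder is 1, round up to i = 5. First occurrence in the window: #6 on 29 December 2048 (5×2 = 10 days in).
25 January 2049 is 37 days after the start; 37 ÷ 2 = 18 remainder 1. Last occurrence in the window: #19 on 24 January 2049.
Occurrences #6 through #19: 14 in total.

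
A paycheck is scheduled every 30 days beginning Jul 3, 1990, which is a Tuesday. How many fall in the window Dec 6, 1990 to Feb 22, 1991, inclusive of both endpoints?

Occurrences land 30·i days after Jul 3, 1990 for i = 0, 1, 2, …
Dec 6, 1990 is 156 days after the start; 156 ÷ 30 = 5 remainder 6; since the remainder is 6, round up to i = 6. First occurrence in the window: #7 on Dec 30, 1990 (6×30 = 180 days in).
Feb 22, 1991 is 234 days after the start; 234 ÷ 30 = 7 remainder 24. Last occurrence in the window: #8 on Jan 29, 1991.
Occurrences #7 through #8: 2 in total.

2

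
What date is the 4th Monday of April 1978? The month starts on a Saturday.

April 1978 begins on a Saturday, so the first Monday is April 3 (2 days later).
The 4th Monday is 3 weeks later: 3 + 21 = 24.

1978-04-24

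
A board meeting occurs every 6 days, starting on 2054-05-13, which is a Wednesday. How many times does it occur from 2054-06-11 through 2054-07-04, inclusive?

Occurrences land 6·i days after 2054-05-13 for i = 0, 1, 2, …
2054-06-11 is 29 days after the start; 29 ÷ 6 = 4 remainder 5; since the remainder is 5, round up to i = 5. First occurrence in the window: #6 on 2054-06-12 (5×6 = 30 days in).
2054-07-04 is 52 days after the start; 52 ÷ 6 = 8 remainder 4. Last occurrence in the window: #9 on 2054-06-30.
Occurrences #6 through #9: 4 in total.

4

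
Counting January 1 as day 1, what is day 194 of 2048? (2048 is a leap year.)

January has 31 days (194 − 31 = 163 remain).
February has 29 days (163 − 29 = 134 remain).
March has 31 days (134 − 31 = 103 remain).
April has 30 days (103 − 30 = 73 remain).
May has 31 days (73 − 31 = 42 remain).
June has 30 days (42 − 30 = 12 remain).
12 into July → July 12.

July 12, 2048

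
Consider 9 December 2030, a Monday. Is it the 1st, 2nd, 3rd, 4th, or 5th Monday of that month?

2nd

Day 9 falls in week ⌈9/7⌉ of the month.
Days 1–7 hold the 1st Monday, 8–14 the 2nd, 15–21 the 3rd, 22–28 the 4th, 29–31 the 5th.
9 is in the range for the 2nd.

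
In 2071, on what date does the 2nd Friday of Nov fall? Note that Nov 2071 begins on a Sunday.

Nov 13, 2071

Nov 2071 begins on a Sunday, so the first Friday is Nov 6 (5 days later).
The 2nd Friday is 1 weeks later: 6 + 7 = 13.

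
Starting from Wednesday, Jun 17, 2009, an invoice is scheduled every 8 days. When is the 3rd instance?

The 3rd occurrence is 2 intervals after the first: 2 × 8 = 16 days after Jun 17, 2009.
Jun has 30 days — 13 days to the end of Jun leaves 3.
3 days into Jul → Jul 3, 2009.

Jul 3, 2009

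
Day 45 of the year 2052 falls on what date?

January has 31 days (45 − 31 = 14 remain).
14 into February → February 14.

14 February 2052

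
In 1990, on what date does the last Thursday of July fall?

July 26, 1990

The first Thursday of July 1990 is July 5.
July 1990 has 31 days. Adding weeks: 5, 12, 19, 26 — the last one ≤ 31 is the 26th.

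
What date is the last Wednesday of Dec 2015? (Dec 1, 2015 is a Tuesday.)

Dec 30, 2015

Dec 2015 begins on a Tuesday, so the first Wednesday is Dec 2 (1 day later).
Dec 2015 has 31 days. Adding weeks: 2, 9, 16, 23, 30 — the last one ≤ 31 is the 30th.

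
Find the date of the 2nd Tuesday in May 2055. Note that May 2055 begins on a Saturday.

May 2055 begins on a Saturday, so the first Tuesday is May 4 (3 days later).
The 2nd Tuesday is 1 weeks later: 4 + 7 = 11.

May 11, 2055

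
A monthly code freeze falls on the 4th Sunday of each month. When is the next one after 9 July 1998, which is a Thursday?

26 July 1998

July 1998 starts on a Wednesday; its first Sunday is the 5th, so the 4th Sunday is the 26th — 26 July 1998.
26 July 1998 is after 9 July 1998, so that is the next one.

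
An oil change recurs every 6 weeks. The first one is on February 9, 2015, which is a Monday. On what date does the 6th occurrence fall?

The 6th occurrence is 5 intervals after the first: 5 × 42 = 210 days after February 9, 2015.
February has 28 days — 19 days to the end of February leaves 191.
March has 31 days (160 left).
April has 30 days (130 left).
May has 31 days (99 left).
June has 30 days (69 left).
July has 31 days (38 left).
August has 31 days (7 left).
7 days into September → September 7, 2015.

September 7, 2015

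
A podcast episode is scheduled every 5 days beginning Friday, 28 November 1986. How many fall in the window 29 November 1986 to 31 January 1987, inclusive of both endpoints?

Occurrences land 5·i days after 28 November 1986 for i = 0, 1, 2, …
29 November 1986 is 1 day after the start; 1 ÷ 5 = 0 remainder 1; since the remainder is 1, round up to i = 1. First occurrence in the window: #2 on 3 December 1986 (1×5 = 5 days in).
31 January 1987 is 64 days after the start; 64 ÷ 5 = 12 remainder 4. Last occurrence in the window: #13 on 27 January 1987.
Occurrences #2 through #13: 12 in total.

12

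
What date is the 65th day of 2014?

January has 31 days (65 − 31 = 34 remain).
February has 28 days (34 − 28 = 6 remain).
6 into March → March 6.

March 6, 2014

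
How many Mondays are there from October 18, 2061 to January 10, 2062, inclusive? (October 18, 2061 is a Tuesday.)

12

October 18, 2061 is a Tuesday; the first Monday on or after it is October 24, 2061 (6 days later).
From October 24, 2061 to January 10, 2062: 7 + 30 + 31 + 10 = 78 days (rest of October, November, December, January).
78 ÷ 7 = 11 full weeks with remainder 1, so 11 more Mondays after the first → 12.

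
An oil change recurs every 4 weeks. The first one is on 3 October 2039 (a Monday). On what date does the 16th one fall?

26 November 2040

The 16th occurrence is 15 intervals after the first: 15 × 28 = 420 days after 3 October 2039.
October has 31 days — 28 days to the end of October leaves 392.
November has 30 days (362 left).
December has 31 days (331 left).
January has 31 days (300 left).
February has 29 days (271 left).
March has 31 days (240 left).
April has 30 days (210 left).
May has 31 days (179 left).
June has 30 days (149 left).
July has 31 days (118 left).
August has 31 days (87 left).
September has 30 days (57 left).
October has 31 days (26 left).
26 days into November → 26 November 2040.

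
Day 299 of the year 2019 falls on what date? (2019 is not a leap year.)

26 October 2019

January has 31 days (299 − 31 = 268 remain).
February has 28 days (268 − 28 = 240 remain).
March has 31 days (240 − 31 = 209 remain).
April has 30 days (209 − 30 = 179 remain).
May has 31 days (179 − 31 = 148 remain).
June has 30 days (148 − 30 = 118 remain).
July has 31 days (118 − 31 = 87 remain).
August has 31 days (87 − 31 = 56 remain).
September has 30 days (56 − 30 = 26 remain).
26 into October → October 26.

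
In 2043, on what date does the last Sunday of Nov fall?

Nov 2043 begins on a Sunday, so the first Sunday is Nov 1.
Nov 2043 has 30 days. Adding weeks: 1, 8, 15, 22, 29 — the last one ≤ 30 is the 29th.

Nov 29, 2043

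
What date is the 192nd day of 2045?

Jan has 31 days (192 − 31 = 161 remain).
Feb has 28 days (161 − 28 = 133 remain).
Mar has 31 days (133 − 31 = 102 remain).
Apr has 30 days (102 − 30 = 72 remain).
May has 31 days (72 − 31 = 41 remain).
Jun has 30 days (41 − 30 = 11 remain).
11 into Jul → Jul 11.

Jul 11, 2045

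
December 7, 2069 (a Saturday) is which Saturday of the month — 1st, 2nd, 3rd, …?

Day 7 falls in week ⌈7/7⌉ of the month.
Days 1–7 hold the 1st Saturday, 8–14 the 2nd, 15–21 the 3rd, 22–28 the 4th, 29–31 the 5th.
7 is in the range for the 1st.

1st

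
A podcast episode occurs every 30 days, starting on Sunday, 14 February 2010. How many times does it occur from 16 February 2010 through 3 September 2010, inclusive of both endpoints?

Occurrences land 30·i days after 14 February 2010 for i = 0, 1, 2, …
16 February 2010 is 2 days after the start; 2 ÷ 30 = 0 remainder 2; since the remainder is 2, round up to i = 1. First occurrence in the window: #2 on 16 March 2010 (1×30 = 30 days in).
3 September 2010 is 201 days after the start; 201 ÷ 30 = 6 remainder 21. Last occurrence in the window: #7 on 13 August 2010.
Occurrences #2 through #7: 6 in total.

6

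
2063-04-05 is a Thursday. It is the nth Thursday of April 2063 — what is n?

1st

Day 5 falls in week ⌈5/7⌉ of the month.
Days 1–7 hold the 1st Thursday, 8–14 the 2nd, 15–21 the 3rd, 22–28 the 4th, 29–31 the 5th.
5 is in the range for the 1st.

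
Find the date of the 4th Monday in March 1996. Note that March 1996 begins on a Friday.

March 25, 1996

March 1996 begins on a Friday, so the first Monday is March 4 (3 days later).
The 4th Monday is 3 weeks later: 4 + 21 = 25.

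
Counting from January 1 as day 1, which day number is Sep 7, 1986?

Days in months before Sep: 31 + 28 + 31 + 30 + 31 + 30 + 31 + 31 = 243.
Plus 7 days into Sep → day 250.

250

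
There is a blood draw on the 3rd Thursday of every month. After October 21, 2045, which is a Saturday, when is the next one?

November 16, 2045

October 2045 starts on a Sunday; its first Thursday is the 5th, so the 3rd Thursday is the 19th — October 19, 2045.
That is not after October 21, 2045, so look at November 2045.
November 2045 starts on a Wednesday; its first Thursday is the 2nd, so the 3rd Thursday is the 16th — November 16, 2045.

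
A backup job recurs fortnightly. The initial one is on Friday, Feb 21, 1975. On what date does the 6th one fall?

May 2, 1975

The 6th occurrence is 5 intervals after the first: 5 × 14 = 70 days after Feb 21, 1975.
Feb has 28 days — 7 days to the end of Feb leaves 63.
Mar has 31 days (32 left).
Apr has 30 days (2 left).
2 days into May → May 2, 1975.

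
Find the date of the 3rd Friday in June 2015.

June 19, 2015

June 2015 begins on a Monday, so the first Friday is June 5 (4 days later).
The 3rd Friday is 2 weeks later: 5 + 14 = 19.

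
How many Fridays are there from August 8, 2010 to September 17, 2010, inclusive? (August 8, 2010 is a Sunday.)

6

August 8, 2010 is a Sunday; the first Friday on or after it is August 13, 2010 (5 days later).
From August 13, 2010 to September 17, 2010: 18 + 17 = 35 days (rest of August, September).
35 ÷ 7 = 5 full weeks with remainder 0, so 5 more Fridays after the first → 6.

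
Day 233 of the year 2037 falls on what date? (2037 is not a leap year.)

January has 31 days (233 − 31 = 202 remain).
February has 28 days (202 − 28 = 174 remain).
March has 31 days (174 − 31 = 143 remain).
April has 30 days (143 − 30 = 113 remain).
May has 31 days (113 − 31 = 82 remain).
June has 30 days (82 − 30 = 52 remain).
July has 31 days (52 − 31 = 21 remain).
21 into August → August 21.

21 August 2037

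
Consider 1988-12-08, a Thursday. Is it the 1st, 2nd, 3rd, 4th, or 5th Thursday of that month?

2nd

Day 8 falls in week ⌈8/7⌉ of the month.
Days 1–7 hold the 1st Thursday, 8–14 the 2nd, 15–21 the 3rd, 22–28 the 4th, 29–31 the 5th.
8 is in the range for the 2nd.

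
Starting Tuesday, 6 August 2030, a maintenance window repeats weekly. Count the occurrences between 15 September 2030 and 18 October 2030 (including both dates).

Occurrences land 7·i days after 6 August 2030 for i = 0, 1, 2, …
15 September 2030 is 40 days after the start; 40 ÷ 7 = 5 remainder 5; since the remainder is 5, round up to i = 6. First occurrence in the window: #7 on 17 September 2030 (6×7 = 42 days in).
18 October 2030 is 73 days after the start; 73 ÷ 7 = 10 remainder 3. Last occurrence in the window: #11 on 15 October 2030.
Occurrences #7 through #11: 5 in total.

5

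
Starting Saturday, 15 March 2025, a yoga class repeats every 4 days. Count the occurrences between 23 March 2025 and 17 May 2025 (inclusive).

Occurrences land 4·i days after 15 March 2025 for i = 0, 1, 2, …
23 March 2025 is 8 days after the start; 8 ÷ 4 = 2 remainder 0. First occurrence in the window: #3 on 23 March 2025 (2×4 = 8 days in).
17 May 2025 is 63 days after the start; 63 ÷ 4 = 15 remainder 3. Last occurrence in the window: #16 on 14 May 2025.
Occurrences #3 through #16: 14 in total.

14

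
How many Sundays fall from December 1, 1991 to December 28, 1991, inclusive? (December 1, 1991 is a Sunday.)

December 1, 1991 is a Sunday; the first Sunday on or after it is December 1, 1991.
From December 1, 1991 to December 28, 1991 is 28 − 1 = 27 days.
27 ÷ 7 = 3 full weeks with remainder 6, so 3 more Sundays after the first → 4.

4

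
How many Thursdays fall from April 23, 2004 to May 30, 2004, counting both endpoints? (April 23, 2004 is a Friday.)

April 23, 2004 is a Friday; the first Thursday on or after it is April 29, 2004 (6 days later).
From April 29, 2004 to May 30, 2004: 1 + 30 = 31 days (rest of April, May).
31 ÷ 7 = 4 full weeks with remainder 3, so 4 more Thursdays after the first → 5.

5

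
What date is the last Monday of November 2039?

November 2039 begins on a Tuesday, so the first Monday is November 7 (6 days later).
November 2039 has 30 days. Adding weeks: 7, 14, 21, 28 — the last one ≤ 30 is the 28th.

November 28, 2039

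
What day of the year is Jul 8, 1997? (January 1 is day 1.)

Days in months before Jul: 31 + 28 + 31 + 30 + 31 + 30 = 181.
Plus 8 days into Jul → day 189.

189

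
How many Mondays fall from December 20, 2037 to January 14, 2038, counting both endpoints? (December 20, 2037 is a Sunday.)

December 20, 2037 is a Sunday; the first Monday on or after it is December 21, 2037 (1 day later).
From December 21, 2037 to January 14, 2038: 10 + 14 = 24 days (rest of December, January).
24 ÷ 7 = 3 full weeks with remainder 3, so 3 more Mondays after the first → 4.

4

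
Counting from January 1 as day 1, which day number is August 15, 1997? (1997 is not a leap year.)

Days in months before August: 31 + 28 + 31 + 30 + 31 + 30 + 31 = 212.
Plus 15 days into August → day 227.

227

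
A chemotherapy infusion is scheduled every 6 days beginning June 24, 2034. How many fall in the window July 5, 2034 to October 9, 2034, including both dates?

Occurrences land 6·i days after June 24, 2034 for i = 0, 1, 2, …
July 5, 2034 is 11 days after the start; 11 ÷ 6 = 1 remainder 5; since the remainder is 5, round up to i = 2. First occurrence in the window: #3 on July 6, 2034 (2×6 = 12 days in).
October 9, 2034 is 107 days after the start; 107 ÷ 6 = 17 remainder 5. Last occurrence in the window: #18 on October 4, 2034.
Occurrences #3 through #18: 16 in total.

16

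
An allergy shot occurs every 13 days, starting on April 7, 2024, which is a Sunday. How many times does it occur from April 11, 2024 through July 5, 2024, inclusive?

6

Occurrences land 13·i days after April 7, 2024 for i = 0, 1, 2, …
April 11, 2024 is 4 days after the start; 4 ÷ 13 = 0 remainder 4; since the remainder is 4, round up to i = 1. First occurrence in the window: #2 on April 20, 2024 (1×13 = 13 days in).
July 5, 2024 is 89 days after the start; 89 ÷ 13 = 6 remainder 11. Last occurrence in the window: #7 on June 24, 2024.
Occurrences #2 through #7: 6 in total.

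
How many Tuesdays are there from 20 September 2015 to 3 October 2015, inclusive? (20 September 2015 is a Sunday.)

20 September 2015 is a Sunday; the first Tuesday on or after it is 22 September 2015 (2 days later).
From 22 September 2015 to 3 October 2015: 8 + 3 = 11 days (rest of September, October).
11 ÷ 7 = 1 full weeks with remainder 4, so 1 more Tuesdays after the first → 2.

2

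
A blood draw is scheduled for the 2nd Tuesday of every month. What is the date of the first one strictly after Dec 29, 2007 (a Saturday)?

Dec 2007 starts on a Saturday; its first Tuesday is the 4th, so the 2nd Tuesday is the 11th — Dec 11, 2007.
That is not after Dec 29, 2007, so look at Jan 2008.
Jan 2008 starts on a Tuesday; its first Tuesday is the 1st, so the 2nd Tuesday is the 8th — Jan 8, 2008.

Jan 8, 2008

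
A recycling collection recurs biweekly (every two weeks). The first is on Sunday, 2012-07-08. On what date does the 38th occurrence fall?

2013-12-08

The 38th occurrence is 37 intervals after the first: 37 × 14 = 518 days after 2012-07-08.
July has 31 days — 23 days to the end of July leaves 495.
From end of July to end of 2012 is 153 days (342 left).
January has 31 days (311 left).
February has 28 days (283 left).
March has 31 days (252 left).
April has 30 days (222 left).
May has 31 days (191 left).
June has 30 days (161 left).
July has 31 days (130 left).
August has 31 days (99 left).
September has 30 days (69 left).
October has 31 days (38 left).
November has 30 days (8 left).
8 days into December → 2013-12-08.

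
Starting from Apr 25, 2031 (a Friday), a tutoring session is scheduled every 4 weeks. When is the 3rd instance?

Jun 20, 2031

The 3rd occurrence is 2 intervals after the first: 2 × 28 = 56 days after Apr 25, 2031.
Apr has 30 days — 5 days to the end of Apr leaves 51.
May has 31 days (20 left).
20 days into Jun → Jun 20, 2031.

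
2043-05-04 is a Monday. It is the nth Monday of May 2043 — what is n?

1st

Day 4 falls in week ⌈4/7⌉ of the month.
Days 1–7 hold the 1st Monday, 8–14 the 2nd, 15–21 the 3rd, 22–28 the 4th, 29–31 the 5th.
4 is in the range for the 1st.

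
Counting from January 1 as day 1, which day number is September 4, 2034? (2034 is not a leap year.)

247

Days in months before September: 31 + 28 + 31 + 30 + 31 + 30 + 31 + 31 = 243.
Plus 4 days into September → day 247.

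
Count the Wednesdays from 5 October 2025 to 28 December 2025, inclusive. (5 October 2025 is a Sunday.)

5 October 2025 is a Sunday; the first Wednesday on or after it is 8 October 2025 (3 days later).
From 8 October 2025 to 28 December 2025: 23 + 30 + 28 = 81 days (rest of October, November, December).
81 ÷ 7 = 11 full weeks with remainder 4, so 11 more Wednesdays after the first → 12.

12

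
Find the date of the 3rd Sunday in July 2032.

18 July 2032

July 2032 begins on a Thursday, so the first Sunday is July 4 (3 days later).
The 3rd Sunday is 2 weeks later: 4 + 14 = 18.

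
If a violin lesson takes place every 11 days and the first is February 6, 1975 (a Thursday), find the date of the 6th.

The 6th occurrence is 5 intervals after the first: 5 × 11 = 55 days after February 6, 1975.
February has 28 days — 22 days to the end of February leaves 33.
March has 31 days (2 left).
2 days into April → April 2, 1975.

April 2, 1975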